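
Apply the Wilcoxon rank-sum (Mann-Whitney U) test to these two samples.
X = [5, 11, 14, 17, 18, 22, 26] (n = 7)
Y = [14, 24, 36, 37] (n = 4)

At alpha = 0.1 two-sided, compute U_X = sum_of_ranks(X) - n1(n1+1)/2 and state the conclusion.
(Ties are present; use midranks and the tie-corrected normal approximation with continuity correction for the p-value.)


Step 1: Combine and sort all 11 observations; assign midranks.
sorted (value, group): (5,X), (11,X), (14,X), (14,Y), (17,X), (18,X), (22,X), (24,Y), (26,X), (36,Y), (37,Y)
ranks: 5->1, 11->2, 14->3.5, 14->3.5, 17->5, 18->6, 22->7, 24->8, 26->9, 36->10, 37->11
Step 2: Rank sum for X: R1 = 1 + 2 + 3.5 + 5 + 6 + 7 + 9 = 33.5.
Step 3: U_X = R1 - n1(n1+1)/2 = 33.5 - 7*8/2 = 33.5 - 28 = 5.5.
       U_Y = n1*n2 - U_X = 28 - 5.5 = 22.5.
Step 4: Ties are present, so use the tie-corrected normal approximation (with continuity correction) for the p-value.
Step 5: p-value = 0.129695; compare to alpha = 0.1. fail to reject H0.

U_X = 5.5, p = 0.129695, fail to reject H0 at alpha = 0.1.


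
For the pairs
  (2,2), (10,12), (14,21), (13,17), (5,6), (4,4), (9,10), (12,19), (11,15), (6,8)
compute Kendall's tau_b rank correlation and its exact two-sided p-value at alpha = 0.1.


Step 1: Enumerate the 45 unordered pairs (i,j) with i<j and classify each by sign(x_j-x_i) * sign(y_j-y_i).
  (1,2):dx=+8,dy=+10->C; (1,3):dx=+12,dy=+19->C; (1,4):dx=+11,dy=+15->C; (1,5):dx=+3,dy=+4->C
  (1,6):dx=+2,dy=+2->C; (1,7):dx=+7,dy=+8->C; (1,8):dx=+10,dy=+17->C; (1,9):dx=+9,dy=+13->C
  (1,10):dx=+4,dy=+6->C; (2,3):dx=+4,dy=+9->C; (2,4):dx=+3,dy=+5->C; (2,5):dx=-5,dy=-6->C
  (2,6):dx=-6,dy=-8->C; (2,7):dx=-1,dy=-2->C; (2,8):dx=+2,dy=+7->C; (2,9):dx=+1,dy=+3->C
  (2,10):dx=-4,dy=-4->C; (3,4):dx=-1,dy=-4->C; (3,5):dx=-9,dy=-15->C; (3,6):dx=-10,dy=-17->C
  (3,7):dx=-5,dy=-11->C; (3,8):dx=-2,dy=-2->C; (3,9):dx=-3,dy=-6->C; (3,10):dx=-8,dy=-13->C
  (4,5):dx=-8,dy=-11->C; (4,6):dx=-9,dy=-13->C; (4,7):dx=-4,dy=-7->C; (4,8):dx=-1,dy=+2->D
  (4,9):dx=-2,dy=-2->C; (4,10):dx=-7,dy=-9->C; (5,6):dx=-1,dy=-2->C; (5,7):dx=+4,dy=+4->C
  (5,8):dx=+7,dy=+13->C; (5,9):dx=+6,dy=+9->C; (5,10):dx=+1,dy=+2->C; (6,7):dx=+5,dy=+6->C
  (6,8):dx=+8,dy=+15->C; (6,9):dx=+7,dy=+11->C; (6,10):dx=+2,dy=+4->C; (7,8):dx=+3,dy=+9->C
  (7,9):dx=+2,dy=+5->C; (7,10):dx=-3,dy=-2->C; (8,9):dx=-1,dy=-4->C; (8,10):dx=-6,dy=-11->C
  (9,10):dx=-5,dy=-7->C
Step 2: C = 44, D = 1, total pairs = 45.
Step 3: tau = (C - D)/(n(n-1)/2) = (44 - 1)/45 = 0.955556.
Step 4: Exact two-sided p-value (enumerate n! = 3628800 permutations of y under H0): p = 0.000006.
Step 5: alpha = 0.1. reject H0.

tau_b = 0.9556 (C=44, D=1), p = 0.000006, reject H0.


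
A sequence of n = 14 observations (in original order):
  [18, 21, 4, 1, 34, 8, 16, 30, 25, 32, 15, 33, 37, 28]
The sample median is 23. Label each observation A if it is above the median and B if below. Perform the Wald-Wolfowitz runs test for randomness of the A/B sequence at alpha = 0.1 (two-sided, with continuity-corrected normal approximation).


Step 1: Compute median = 23; label A = above, B = below.
Labels in order: BBBBABBAAABAAA  (n_A = 7, n_B = 7)
Step 2: Count runs R = 6.
Step 3: Under H0 (random ordering), E[R] = 2*n_A*n_B/(n_A+n_B) + 1 = 2*7*7/14 + 1 = 8.0000.
        Var[R] = 2*n_A*n_B*(2*n_A*n_B - n_A - n_B) / ((n_A+n_B)^2 * (n_A+n_B-1)) = 8232/2548 = 3.2308.
        SD[R] = 1.7974.
Step 4: Continuity-corrected z = (R + 0.5 - E[R]) / SD[R] = (6 + 0.5 - 8.0000) / 1.7974 = -0.8345.
Step 5: Two-sided p-value via normal approximation = 2*(1 - Phi(|z|)) = 0.403986.
Step 6: alpha = 0.1. fail to reject H0.

R = 6, z = -0.8345, p = 0.403986, fail to reject H0.


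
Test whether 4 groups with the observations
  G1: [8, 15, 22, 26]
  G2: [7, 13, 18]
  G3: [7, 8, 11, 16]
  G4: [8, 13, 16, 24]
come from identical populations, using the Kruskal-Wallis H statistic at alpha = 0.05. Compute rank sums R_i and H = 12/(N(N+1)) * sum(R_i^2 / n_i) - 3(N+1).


Step 1: Combine all N = 15 observations and assign midranks.
sorted (value, group, rank): (7,G2,1.5), (7,G3,1.5), (8,G1,4), (8,G3,4), (8,G4,4), (11,G3,6), (13,G2,7.5), (13,G4,7.5), (15,G1,9), (16,G3,10.5), (16,G4,10.5), (18,G2,12), (22,G1,13), (24,G4,14), (26,G1,15)
Step 2: Sum ranks within each group.
R_1 = 41 (n_1 = 4)
R_2 = 21 (n_2 = 3)
R_3 = 22 (n_3 = 4)
R_4 = 36 (n_4 = 4)
Step 3: H = 12/(N(N+1)) * sum(R_i^2/n_i) - 3(N+1)
     = 12/(15*16) * (41^2/4 + 21^2/3 + 22^2/4 + 36^2/4) - 3*16
     = 0.050000 * 1012.25 - 48
     = 2.612500.
Step 4: Ties present; correction factor C = 1 - 42/(15^3 - 15) = 0.987500. Corrected H = 2.612500 / 0.987500 = 2.645570.
Step 5: Under H0, H ~ chi^2(3); p-value = 0.449557.
Step 6: alpha = 0.05. fail to reject H0.

H = 2.6456, df = 3, p = 0.449557, fail to reject H0.


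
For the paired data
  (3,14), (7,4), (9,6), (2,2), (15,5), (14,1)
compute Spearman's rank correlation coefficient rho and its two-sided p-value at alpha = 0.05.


Step 1: Rank x and y separately (midranks; no ties here).
rank(x): 3->2, 7->3, 9->4, 2->1, 15->6, 14->5
rank(y): 14->6, 4->3, 6->5, 2->2, 5->4, 1->1
Step 2: d_i = R_x(i) - R_y(i); compute d_i^2.
  (2-6)^2=16, (3-3)^2=0, (4-5)^2=1, (1-2)^2=1, (6-4)^2=4, (5-1)^2=16
sum(d^2) = 38.
Step 3: rho = 1 - 6*38 / (6*(6^2 - 1)) = 1 - 228/210 = -0.085714.
Step 4: Under H0, t = rho * sqrt((n-2)/(1-rho^2)) = -0.1721 ~ t(4).
Step 5: Two-sided p-value from the t-distribution with 4 df = 0.871743.
Step 6: alpha = 0.05. fail to reject H0.

rho = -0.0857, p = 0.871743, fail to reject H0 at alpha = 0.05.


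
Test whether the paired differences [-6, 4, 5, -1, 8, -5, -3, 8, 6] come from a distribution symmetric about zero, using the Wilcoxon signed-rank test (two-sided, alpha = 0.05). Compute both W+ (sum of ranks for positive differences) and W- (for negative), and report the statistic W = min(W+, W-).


Step 1: Drop any zero differences (none here) and take |d_i|.
|d| = [6, 4, 5, 1, 8, 5, 3, 8, 6]
Step 2: Midrank |d_i| (ties get averaged ranks).
ranks: |6|->6.5, |4|->3, |5|->4.5, |1|->1, |8|->8.5, |5|->4.5, |3|->2, |8|->8.5, |6|->6.5
Step 3: Attach original signs; sum ranks with positive sign and with negative sign.
W+ = 3 + 4.5 + 8.5 + 8.5 + 6.5 = 31
W- = 6.5 + 1 + 4.5 + 2 = 14
(Check: W+ + W- = 45 should equal n(n+1)/2 = 45.)
Step 4: Test statistic W = min(W+, W-) = 14.
Step 5: Ties in |d|, so use the tie-corrected normal approximation.
        E[W] = n(n+1)/4 = 9*10/4 = 22.5.
        Tie groups: |d|=5 (t=2), |d|=6 (t=2), |d|=8 (t=2); sum(t^3 - t) = 18.
        Var[W] = n(n+1)(2n+1)/24 - sum(t^3-t)/48 = 1710/24 - 18/48 = 70.875.
        z = (W - E[W]) / sqrt(Var[W]) = (14 - 22.5) / 8.4187 = -1.0097.
        Two-sided p = 2*Phi(z) = 0.312661.
Step 6: alpha = 0.05. fail to reject H0.

W+ = 31, W- = 14, W = min = 14, p = 0.312661, fail to reject H0.


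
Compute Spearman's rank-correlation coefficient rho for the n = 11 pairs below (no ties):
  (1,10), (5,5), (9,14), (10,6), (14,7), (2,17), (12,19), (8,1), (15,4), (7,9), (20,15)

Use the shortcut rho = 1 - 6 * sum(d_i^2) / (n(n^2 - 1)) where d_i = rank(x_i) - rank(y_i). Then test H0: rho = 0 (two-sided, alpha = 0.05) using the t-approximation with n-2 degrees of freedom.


Step 1: Rank x and y separately (midranks; no ties here).
rank(x): 1->1, 5->3, 9->6, 10->7, 14->9, 2->2, 12->8, 8->5, 15->10, 7->4, 20->11
rank(y): 10->7, 5->3, 14->8, 6->4, 7->5, 17->10, 19->11, 1->1, 4->2, 9->6, 15->9
Step 2: d_i = R_x(i) - R_y(i); compute d_i^2.
  (1-7)^2=36, (3-3)^2=0, (6-8)^2=4, (7-4)^2=9, (9-5)^2=16, (2-10)^2=64, (8-11)^2=9, (5-1)^2=16, (10-2)^2=64, (4-6)^2=4, (11-9)^2=4
sum(d^2) = 226.
Step 3: rho = 1 - 6*226 / (11*(11^2 - 1)) = 1 - 1356/1320 = -0.027273.
Step 4: Under H0, t = rho * sqrt((n-2)/(1-rho^2)) = -0.0818 ~ t(9).
Step 5: Two-sided p-value from the t-distribution with 9 df = 0.936558.
Step 6: alpha = 0.05. fail to reject H0.

rho = -0.0273, p = 0.936558, fail to reject H0 at alpha = 0.05.


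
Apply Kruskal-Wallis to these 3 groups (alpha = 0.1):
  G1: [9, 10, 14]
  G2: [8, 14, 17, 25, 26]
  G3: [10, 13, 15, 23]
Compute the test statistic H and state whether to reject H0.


Step 1: Combine all N = 12 observations and assign midranks.
sorted (value, group, rank): (8,G2,1), (9,G1,2), (10,G1,3.5), (10,G3,3.5), (13,G3,5), (14,G1,6.5), (14,G2,6.5), (15,G3,8), (17,G2,9), (23,G3,10), (25,G2,11), (26,G2,12)
Step 2: Sum ranks within each group.
R_1 = 12 (n_1 = 3)
R_2 = 39.5 (n_2 = 5)
R_3 = 26.5 (n_3 = 4)
Step 3: H = 12/(N(N+1)) * sum(R_i^2/n_i) - 3(N+1)
     = 12/(12*13) * (12^2/3 + 39.5^2/5 + 26.5^2/4) - 3*13
     = 0.076923 * 535.612 - 39
     = 2.200962.
Step 4: Ties present; correction factor C = 1 - 12/(12^3 - 12) = 0.993007. Corrected H = 2.200962 / 0.993007 = 2.216461.
Step 5: Under H0, H ~ chi^2(2); p-value = 0.330143.
Step 6: alpha = 0.1. fail to reject H0.

H = 2.2165, df = 2, p = 0.330143, fail to reject H0.


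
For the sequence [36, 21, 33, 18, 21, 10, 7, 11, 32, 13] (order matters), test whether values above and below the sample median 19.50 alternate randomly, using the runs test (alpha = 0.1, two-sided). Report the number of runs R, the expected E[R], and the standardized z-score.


Step 1: Compute median = 19.50; label A = above, B = below.
Labels in order: AAABABBBAB  (n_A = 5, n_B = 5)
Step 2: Count runs R = 6.
Step 3: Under H0 (random ordering), E[R] = 2*n_A*n_B/(n_A+n_B) + 1 = 2*5*5/10 + 1 = 6.0000.
        Var[R] = 2*n_A*n_B*(2*n_A*n_B - n_A - n_B) / ((n_A+n_B)^2 * (n_A+n_B-1)) = 2000/900 = 2.2222.
        SD[R] = 1.4907.
Step 4: R = E[R], so z = 0 with no continuity correction.
Step 5: Two-sided p-value via normal approximation = 2*(1 - Phi(|z|)) = 1.000000.
Step 6: alpha = 0.1. fail to reject H0.

R = 6, z = 0.0000, p = 1.000000, fail to reject H0.


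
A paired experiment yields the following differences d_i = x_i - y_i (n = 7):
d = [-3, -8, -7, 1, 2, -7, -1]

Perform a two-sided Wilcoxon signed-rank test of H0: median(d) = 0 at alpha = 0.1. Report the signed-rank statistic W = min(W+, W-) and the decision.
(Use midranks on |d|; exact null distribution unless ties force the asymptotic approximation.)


Step 1: Drop any zero differences (none here) and take |d_i|.
|d| = [3, 8, 7, 1, 2, 7, 1]
Step 2: Midrank |d_i| (ties get averaged ranks).
ranks: |3|->4, |8|->7, |7|->5.5, |1|->1.5, |2|->3, |7|->5.5, |1|->1.5
Step 3: Attach original signs; sum ranks with positive sign and with negative sign.
W+ = 1.5 + 3 = 4.5
W- = 4 + 7 + 5.5 + 5.5 + 1.5 = 23.5
(Check: W+ + W- = 28 should equal n(n+1)/2 = 28.)
Step 4: Test statistic W = min(W+, W-) = 4.5.
Step 5: Ties in |d|, so use the tie-corrected normal approximation.
        E[W] = n(n+1)/4 = 7*8/4 = 14.
        Tie groups: |d|=1 (t=2), |d|=7 (t=2); sum(t^3 - t) = 12.
        Var[W] = n(n+1)(2n+1)/24 - sum(t^3-t)/48 = 840/24 - 12/48 = 34.75.
        z = (W - E[W]) / sqrt(Var[W]) = (4.5 - 14) / 5.8949 = -1.6116.
        Two-sided p = 2*Phi(z) = 0.107058.
Step 6: alpha = 0.1. fail to reject H0.

W+ = 4.5, W- = 23.5, W = min = 4.5, p = 0.107058, fail to reject H0.


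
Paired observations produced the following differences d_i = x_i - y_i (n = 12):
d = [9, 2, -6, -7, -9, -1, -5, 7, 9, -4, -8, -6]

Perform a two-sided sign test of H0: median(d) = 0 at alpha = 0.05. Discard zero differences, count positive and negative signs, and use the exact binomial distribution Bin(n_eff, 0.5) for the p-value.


Step 1: Discard zero differences. Original n = 12; n_eff = number of nonzero differences = 12.
Nonzero differences (with sign): +9, +2, -6, -7, -9, -1, -5, +7, +9, -4, -8, -6
Step 2: Count signs: positive = 4, negative = 8.
Step 3: Under H0: P(positive) = 0.5, so the number of positives S ~ Bin(12, 0.5).
Step 4: Two-sided exact p-value = sum of Bin(12,0.5) probabilities at or below the observed probability = 0.387695.
Step 5: alpha = 0.05. fail to reject H0.

n_eff = 12, pos = 4, neg = 8, p = 0.387695, fail to reject H0.


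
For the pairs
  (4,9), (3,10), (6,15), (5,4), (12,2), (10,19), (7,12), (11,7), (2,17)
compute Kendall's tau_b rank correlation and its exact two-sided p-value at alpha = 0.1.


Step 1: Enumerate the 36 unordered pairs (i,j) with i<j and classify each by sign(x_j-x_i) * sign(y_j-y_i).
  (1,2):dx=-1,dy=+1->D; (1,3):dx=+2,dy=+6->C; (1,4):dx=+1,dy=-5->D; (1,5):dx=+8,dy=-7->D
  (1,6):dx=+6,dy=+10->C; (1,7):dx=+3,dy=+3->C; (1,8):dx=+7,dy=-2->D; (1,9):dx=-2,dy=+8->D
  (2,3):dx=+3,dy=+5->C; (2,4):dx=+2,dy=-6->D; (2,5):dx=+9,dy=-8->D; (2,6):dx=+7,dy=+9->C
  (2,7):dx=+4,dy=+2->C; (2,8):dx=+8,dy=-3->D; (2,9):dx=-1,dy=+7->D; (3,4):dx=-1,dy=-11->C
  (3,5):dx=+6,dy=-13->D; (3,6):dx=+4,dy=+4->C; (3,7):dx=+1,dy=-3->D; (3,8):dx=+5,dy=-8->D
  (3,9):dx=-4,dy=+2->D; (4,5):dx=+7,dy=-2->D; (4,6):dx=+5,dy=+15->C; (4,7):dx=+2,dy=+8->C
  (4,8):dx=+6,dy=+3->C; (4,9):dx=-3,dy=+13->D; (5,6):dx=-2,dy=+17->D; (5,7):dx=-5,dy=+10->D
  (5,8):dx=-1,dy=+5->D; (5,9):dx=-10,dy=+15->D; (6,7):dx=-3,dy=-7->C; (6,8):dx=+1,dy=-12->D
  (6,9):dx=-8,dy=-2->C; (7,8):dx=+4,dy=-5->D; (7,9):dx=-5,dy=+5->D; (8,9):dx=-9,dy=+10->D
Step 2: C = 13, D = 23, total pairs = 36.
Step 3: tau = (C - D)/(n(n-1)/2) = (13 - 23)/36 = -0.277778.
Step 4: Exact two-sided p-value (enumerate n! = 362880 permutations of y under H0): p = 0.358488.
Step 5: alpha = 0.1. fail to reject H0.

tau_b = -0.2778 (C=13, D=23), p = 0.358488, fail to reject H0.


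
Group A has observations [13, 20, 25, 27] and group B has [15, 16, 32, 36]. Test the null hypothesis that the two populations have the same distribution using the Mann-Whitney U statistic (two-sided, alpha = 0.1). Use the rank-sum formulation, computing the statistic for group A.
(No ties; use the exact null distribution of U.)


Step 1: Combine and sort all 8 observations; assign midranks.
sorted (value, group): (13,X), (15,Y), (16,Y), (20,X), (25,X), (27,X), (32,Y), (36,Y)
ranks: 13->1, 15->2, 16->3, 20->4, 25->5, 27->6, 32->7, 36->8
Step 2: Rank sum for X: R1 = 1 + 4 + 5 + 6 = 16.
Step 3: U_X = R1 - n1(n1+1)/2 = 16 - 4*5/2 = 16 - 10 = 6.
       U_Y = n1*n2 - U_X = 16 - 6 = 10.
Step 4: No ties, so the exact null distribution of U (based on enumerating the C(8,4) = 70 equally likely rank assignments) gives the two-sided p-value.
Step 5: p-value = 0.685714; compare to alpha = 0.1. fail to reject H0.

U_X = 6, p = 0.685714, fail to reject H0 at alpha = 0.1.


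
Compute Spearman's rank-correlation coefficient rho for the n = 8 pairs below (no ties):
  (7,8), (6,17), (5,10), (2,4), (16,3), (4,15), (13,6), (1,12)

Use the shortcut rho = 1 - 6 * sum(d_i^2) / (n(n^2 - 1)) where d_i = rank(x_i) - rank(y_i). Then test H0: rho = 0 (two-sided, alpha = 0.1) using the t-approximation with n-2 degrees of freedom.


Step 1: Rank x and y separately (midranks; no ties here).
rank(x): 7->6, 6->5, 5->4, 2->2, 16->8, 4->3, 13->7, 1->1
rank(y): 8->4, 17->8, 10->5, 4->2, 3->1, 15->7, 6->3, 12->6
Step 2: d_i = R_x(i) - R_y(i); compute d_i^2.
  (6-4)^2=4, (5-8)^2=9, (4-5)^2=1, (2-2)^2=0, (8-1)^2=49, (3-7)^2=16, (7-3)^2=16, (1-6)^2=25
sum(d^2) = 120.
Step 3: rho = 1 - 6*120 / (8*(8^2 - 1)) = 1 - 720/504 = -0.428571.
Step 4: Under H0, t = rho * sqrt((n-2)/(1-rho^2)) = -1.1619 ~ t(6).
Step 5: Two-sided p-value from the t-distribution with 6 df = 0.289403.
Step 6: alpha = 0.1. fail to reject H0.

rho = -0.4286, p = 0.289403, fail to reject H0 at alpha = 0.1.


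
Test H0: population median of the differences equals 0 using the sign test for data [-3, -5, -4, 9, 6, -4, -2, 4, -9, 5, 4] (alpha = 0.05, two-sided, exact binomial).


Step 1: Discard zero differences. Original n = 11; n_eff = number of nonzero differences = 11.
Nonzero differences (with sign): -3, -5, -4, +9, +6, -4, -2, +4, -9, +5, +4
Step 2: Count signs: positive = 5, negative = 6.
Step 3: Under H0: P(positive) = 0.5, so the number of positives S ~ Bin(11, 0.5).
Step 4: Two-sided exact p-value = sum of Bin(11,0.5) probabilities at or below the observed probability = 1.000000.
Step 5: alpha = 0.05. fail to reject H0.

n_eff = 11, pos = 5, neg = 6, p = 1.000000, fail to reject H0.


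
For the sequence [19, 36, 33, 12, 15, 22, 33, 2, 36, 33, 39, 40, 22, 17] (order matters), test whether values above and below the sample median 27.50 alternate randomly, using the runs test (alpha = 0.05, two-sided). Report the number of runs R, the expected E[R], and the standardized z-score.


Step 1: Compute median = 27.50; label A = above, B = below.
Labels in order: BAABBBABAAAABB  (n_A = 7, n_B = 7)
Step 2: Count runs R = 7.
Step 3: Under H0 (random ordering), E[R] = 2*n_A*n_B/(n_A+n_B) + 1 = 2*7*7/14 + 1 = 8.0000.
        Var[R] = 2*n_A*n_B*(2*n_A*n_B - n_A - n_B) / ((n_A+n_B)^2 * (n_A+n_B-1)) = 8232/2548 = 3.2308.
        SD[R] = 1.7974.
Step 4: Continuity-corrected z = (R + 0.5 - E[R]) / SD[R] = (7 + 0.5 - 8.0000) / 1.7974 = -0.2782.
Step 5: Two-sided p-value via normal approximation = 2*(1 - Phi(|z|)) = 0.780879.
Step 6: alpha = 0.05. fail to reject H0.

R = 7, z = -0.2782, p = 0.780879, fail to reject H0.


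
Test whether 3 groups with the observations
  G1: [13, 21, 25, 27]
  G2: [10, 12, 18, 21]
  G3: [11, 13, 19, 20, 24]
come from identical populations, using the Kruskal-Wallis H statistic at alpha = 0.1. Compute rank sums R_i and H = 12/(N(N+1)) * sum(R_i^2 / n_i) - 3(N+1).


Step 1: Combine all N = 13 observations and assign midranks.
sorted (value, group, rank): (10,G2,1), (11,G3,2), (12,G2,3), (13,G1,4.5), (13,G3,4.5), (18,G2,6), (19,G3,7), (20,G3,8), (21,G1,9.5), (21,G2,9.5), (24,G3,11), (25,G1,12), (27,G1,13)
Step 2: Sum ranks within each group.
R_1 = 39 (n_1 = 4)
R_2 = 19.5 (n_2 = 4)
R_3 = 32.5 (n_3 = 5)
Step 3: H = 12/(N(N+1)) * sum(R_i^2/n_i) - 3(N+1)
     = 12/(13*14) * (39^2/4 + 19.5^2/4 + 32.5^2/5) - 3*14
     = 0.065934 * 686.562 - 42
     = 3.267857.
Step 4: Ties present; correction factor C = 1 - 12/(13^3 - 13) = 0.994505. Corrected H = 3.267857 / 0.994505 = 3.285912.
Step 5: Under H0, H ~ chi^2(2); p-value = 0.193408.
Step 6: alpha = 0.1. fail to reject H0.

H = 3.2859, df = 2, p = 0.193408, fail to reject H0.


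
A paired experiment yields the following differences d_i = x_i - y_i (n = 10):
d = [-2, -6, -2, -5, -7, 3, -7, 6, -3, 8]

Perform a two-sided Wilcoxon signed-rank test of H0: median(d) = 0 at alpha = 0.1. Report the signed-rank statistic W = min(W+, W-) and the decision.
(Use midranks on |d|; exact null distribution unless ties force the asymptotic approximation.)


Step 1: Drop any zero differences (none here) and take |d_i|.
|d| = [2, 6, 2, 5, 7, 3, 7, 6, 3, 8]
Step 2: Midrank |d_i| (ties get averaged ranks).
ranks: |2|->1.5, |6|->6.5, |2|->1.5, |5|->5, |7|->8.5, |3|->3.5, |7|->8.5, |6|->6.5, |3|->3.5, |8|->10
Step 3: Attach original signs; sum ranks with positive sign and with negative sign.
W+ = 3.5 + 6.5 + 10 = 20
W- = 1.5 + 6.5 + 1.5 + 5 + 8.5 + 8.5 + 3.5 = 35
(Check: W+ + W- = 55 should equal n(n+1)/2 = 55.)
Step 4: Test statistic W = min(W+, W-) = 20.
Step 5: Ties in |d|, so use the tie-corrected normal approximation.
        E[W] = n(n+1)/4 = 10*11/4 = 27.5.
        Tie groups: |d|=2 (t=2), |d|=3 (t=2), |d|=6 (t=2), |d|=7 (t=2); sum(t^3 - t) = 24.
        Var[W] = n(n+1)(2n+1)/24 - sum(t^3-t)/48 = 2310/24 - 24/48 = 95.75.
        z = (W - E[W]) / sqrt(Var[W]) = (20 - 27.5) / 9.7852 = -0.7665.
        Two-sided p = 2*Phi(z) = 0.443400.
Step 6: alpha = 0.1. fail to reject H0.

W+ = 20, W- = 35, W = min = 20, p = 0.443400, fail to reject H0.


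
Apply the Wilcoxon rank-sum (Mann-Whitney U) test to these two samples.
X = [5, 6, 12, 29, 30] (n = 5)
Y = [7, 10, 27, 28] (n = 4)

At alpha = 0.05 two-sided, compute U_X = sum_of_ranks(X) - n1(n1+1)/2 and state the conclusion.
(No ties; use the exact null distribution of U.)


Step 1: Combine and sort all 9 observations; assign midranks.
sorted (value, group): (5,X), (6,X), (7,Y), (10,Y), (12,X), (27,Y), (28,Y), (29,X), (30,X)
ranks: 5->1, 6->2, 7->3, 10->4, 12->5, 27->6, 28->7, 29->8, 30->9
Step 2: Rank sum for X: R1 = 1 + 2 + 5 + 8 + 9 = 25.
Step 3: U_X = R1 - n1(n1+1)/2 = 25 - 5*6/2 = 25 - 15 = 10.
       U_Y = n1*n2 - U_X = 20 - 10 = 10.
Step 4: No ties, so the exact null distribution of U (based on enumerating the C(9,5) = 126 equally likely rank assignments) gives the two-sided p-value.
Step 5: p-value = 1.000000; compare to alpha = 0.05. fail to reject H0.

U_X = 10, p = 1.000000, fail to reject H0 at alpha = 0.05.


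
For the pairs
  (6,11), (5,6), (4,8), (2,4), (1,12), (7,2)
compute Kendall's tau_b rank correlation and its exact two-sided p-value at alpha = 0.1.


Step 1: Enumerate the 15 unordered pairs (i,j) with i<j and classify each by sign(x_j-x_i) * sign(y_j-y_i).
  (1,2):dx=-1,dy=-5->C; (1,3):dx=-2,dy=-3->C; (1,4):dx=-4,dy=-7->C; (1,5):dx=-5,dy=+1->D
  (1,6):dx=+1,dy=-9->D; (2,3):dx=-1,dy=+2->D; (2,4):dx=-3,dy=-2->C; (2,5):dx=-4,dy=+6->D
  (2,6):dx=+2,dy=-4->D; (3,4):dx=-2,dy=-4->C; (3,5):dx=-3,dy=+4->D; (3,6):dx=+3,dy=-6->D
  (4,5):dx=-1,dy=+8->D; (4,6):dx=+5,dy=-2->D; (5,6):dx=+6,dy=-10->D
Step 2: C = 5, D = 10, total pairs = 15.
Step 3: tau = (C - D)/(n(n-1)/2) = (5 - 10)/15 = -0.333333.
Step 4: Exact two-sided p-value (enumerate n! = 720 permutations of y under H0): p = 0.469444.
Step 5: alpha = 0.1. fail to reject H0.

tau_b = -0.3333 (C=5, D=10), p = 0.469444, fail to reject H0.


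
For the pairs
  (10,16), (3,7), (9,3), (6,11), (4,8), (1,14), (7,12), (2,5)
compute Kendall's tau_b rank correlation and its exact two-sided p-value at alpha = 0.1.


Step 1: Enumerate the 28 unordered pairs (i,j) with i<j and classify each by sign(x_j-x_i) * sign(y_j-y_i).
  (1,2):dx=-7,dy=-9->C; (1,3):dx=-1,dy=-13->C; (1,4):dx=-4,dy=-5->C; (1,5):dx=-6,dy=-8->C
  (1,6):dx=-9,dy=-2->C; (1,7):dx=-3,dy=-4->C; (1,8):dx=-8,dy=-11->C; (2,3):dx=+6,dy=-4->D
  (2,4):dx=+3,dy=+4->C; (2,5):dx=+1,dy=+1->C; (2,6):dx=-2,dy=+7->D; (2,7):dx=+4,dy=+5->C
  (2,8):dx=-1,dy=-2->C; (3,4):dx=-3,dy=+8->D; (3,5):dx=-5,dy=+5->D; (3,6):dx=-8,dy=+11->D
  (3,7):dx=-2,dy=+9->D; (3,8):dx=-7,dy=+2->D; (4,5):dx=-2,dy=-3->C; (4,6):dx=-5,dy=+3->D
  (4,7):dx=+1,dy=+1->C; (4,8):dx=-4,dy=-6->C; (5,6):dx=-3,dy=+6->D; (5,7):dx=+3,dy=+4->C
  (5,8):dx=-2,dy=-3->C; (6,7):dx=+6,dy=-2->D; (6,8):dx=+1,dy=-9->D; (7,8):dx=-5,dy=-7->C
Step 2: C = 17, D = 11, total pairs = 28.
Step 3: tau = (C - D)/(n(n-1)/2) = (17 - 11)/28 = 0.214286.
Step 4: Exact two-sided p-value (enumerate n! = 40320 permutations of y under H0): p = 0.548413.
Step 5: alpha = 0.1. fail to reject H0.

tau_b = 0.2143 (C=17, D=11), p = 0.548413, fail to reject H0.


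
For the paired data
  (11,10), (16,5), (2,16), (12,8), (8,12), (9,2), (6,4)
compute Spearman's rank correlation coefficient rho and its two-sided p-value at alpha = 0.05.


Step 1: Rank x and y separately (midranks; no ties here).
rank(x): 11->5, 16->7, 2->1, 12->6, 8->3, 9->4, 6->2
rank(y): 10->5, 5->3, 16->7, 8->4, 12->6, 2->1, 4->2
Step 2: d_i = R_x(i) - R_y(i); compute d_i^2.
  (5-5)^2=0, (7-3)^2=16, (1-7)^2=36, (6-4)^2=4, (3-6)^2=9, (4-1)^2=9, (2-2)^2=0
sum(d^2) = 74.
Step 3: rho = 1 - 6*74 / (7*(7^2 - 1)) = 1 - 444/336 = -0.321429.
Step 4: Under H0, t = rho * sqrt((n-2)/(1-rho^2)) = -0.7590 ~ t(5).
Step 5: Two-sided p-value from the t-distribution with 5 df = 0.482072.
Step 6: alpha = 0.05. fail to reject H0.

rho = -0.3214, p = 0.482072, fail to reject H0 at alpha = 0.05.


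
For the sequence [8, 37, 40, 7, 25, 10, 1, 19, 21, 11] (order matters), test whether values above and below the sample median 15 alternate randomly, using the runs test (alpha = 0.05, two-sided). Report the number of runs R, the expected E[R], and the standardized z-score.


Step 1: Compute median = 15; label A = above, B = below.
Labels in order: BAABABBAAB  (n_A = 5, n_B = 5)
Step 2: Count runs R = 7.
Step 3: Under H0 (random ordering), E[R] = 2*n_A*n_B/(n_A+n_B) + 1 = 2*5*5/10 + 1 = 6.0000.
        Var[R] = 2*n_A*n_B*(2*n_A*n_B - n_A - n_B) / ((n_A+n_B)^2 * (n_A+n_B-1)) = 2000/900 = 2.2222.
        SD[R] = 1.4907.
Step 4: Continuity-corrected z = (R - 0.5 - E[R]) / SD[R] = (7 - 0.5 - 6.0000) / 1.4907 = 0.3354.
Step 5: Two-sided p-value via normal approximation = 2*(1 - Phi(|z|)) = 0.737316.
Step 6: alpha = 0.05. fail to reject H0.

R = 7, z = 0.3354, p = 0.737316, fail to reject H0.


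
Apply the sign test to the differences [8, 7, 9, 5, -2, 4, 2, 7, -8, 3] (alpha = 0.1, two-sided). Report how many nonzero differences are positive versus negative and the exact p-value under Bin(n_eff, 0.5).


Step 1: Discard zero differences. Original n = 10; n_eff = number of nonzero differences = 10.
Nonzero differences (with sign): +8, +7, +9, +5, -2, +4, +2, +7, -8, +3
Step 2: Count signs: positive = 8, negative = 2.
Step 3: Under H0: P(positive) = 0.5, so the number of positives S ~ Bin(10, 0.5).
Step 4: Two-sided exact p-value = sum of Bin(10,0.5) probabilities at or below the observed probability = 0.109375.
Step 5: alpha = 0.1. fail to reject H0.

n_eff = 10, pos = 8, neg = 2, p = 0.109375, fail to reject H0.


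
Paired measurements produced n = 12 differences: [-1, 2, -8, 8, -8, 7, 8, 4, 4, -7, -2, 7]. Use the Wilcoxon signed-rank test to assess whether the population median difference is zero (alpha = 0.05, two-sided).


Step 1: Drop any zero differences (none here) and take |d_i|.
|d| = [1, 2, 8, 8, 8, 7, 8, 4, 4, 7, 2, 7]
Step 2: Midrank |d_i| (ties get averaged ranks).
ranks: |1|->1, |2|->2.5, |8|->10.5, |8|->10.5, |8|->10.5, |7|->7, |8|->10.5, |4|->4.5, |4|->4.5, |7|->7, |2|->2.5, |7|->7
Step 3: Attach original signs; sum ranks with positive sign and with negative sign.
W+ = 2.5 + 10.5 + 7 + 10.5 + 4.5 + 4.5 + 7 = 46.5
W- = 1 + 10.5 + 10.5 + 7 + 2.5 = 31.5
(Check: W+ + W- = 78 should equal n(n+1)/2 = 78.)
Step 4: Test statistic W = min(W+, W-) = 31.5.
Step 5: Ties in |d|, so use the tie-corrected normal approximation.
        E[W] = n(n+1)/4 = 12*13/4 = 39.
        Tie groups: |d|=2 (t=2), |d|=4 (t=2), |d|=7 (t=3), |d|=8 (t=4); sum(t^3 - t) = 96.
        Var[W] = n(n+1)(2n+1)/24 - sum(t^3-t)/48 = 3900/24 - 96/48 = 160.5.
        z = (W - E[W]) / sqrt(Var[W]) = (31.5 - 39) / 12.6689 = -0.5920.
        Two-sided p = 2*Phi(z) = 0.553849.
Step 6: alpha = 0.05. fail to reject H0.

W+ = 46.5, W- = 31.5, W = min = 31.5, p = 0.553849, fail to reject H0.


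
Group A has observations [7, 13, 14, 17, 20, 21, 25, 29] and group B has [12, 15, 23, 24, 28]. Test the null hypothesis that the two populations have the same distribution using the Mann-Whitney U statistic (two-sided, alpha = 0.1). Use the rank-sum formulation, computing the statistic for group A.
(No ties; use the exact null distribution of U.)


Step 1: Combine and sort all 13 observations; assign midranks.
sorted (value, group): (7,X), (12,Y), (13,X), (14,X), (15,Y), (17,X), (20,X), (21,X), (23,Y), (24,Y), (25,X), (28,Y), (29,X)
ranks: 7->1, 12->2, 13->3, 14->4, 15->5, 17->6, 20->7, 21->8, 23->9, 24->10, 25->11, 28->12, 29->13
Step 2: Rank sum for X: R1 = 1 + 3 + 4 + 6 + 7 + 8 + 11 + 13 = 53.
Step 3: U_X = R1 - n1(n1+1)/2 = 53 - 8*9/2 = 53 - 36 = 17.
       U_Y = n1*n2 - U_X = 40 - 17 = 23.
Step 4: No ties, so the exact null distribution of U (based on enumerating the C(13,8) = 1287 equally likely rank assignments) gives the two-sided p-value.
Step 5: p-value = 0.724165; compare to alpha = 0.1. fail to reject H0.

U_X = 17, p = 0.724165, fail to reject H0 at alpha = 0.1.


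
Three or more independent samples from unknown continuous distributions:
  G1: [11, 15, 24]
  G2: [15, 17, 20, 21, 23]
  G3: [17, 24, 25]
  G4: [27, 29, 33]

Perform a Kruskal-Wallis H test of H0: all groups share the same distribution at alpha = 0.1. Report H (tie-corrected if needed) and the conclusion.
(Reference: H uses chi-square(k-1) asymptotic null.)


Step 1: Combine all N = 14 observations and assign midranks.
sorted (value, group, rank): (11,G1,1), (15,G1,2.5), (15,G2,2.5), (17,G2,4.5), (17,G3,4.5), (20,G2,6), (21,G2,7), (23,G2,8), (24,G1,9.5), (24,G3,9.5), (25,G3,11), (27,G4,12), (29,G4,13), (33,G4,14)
Step 2: Sum ranks within each group.
R_1 = 13 (n_1 = 3)
R_2 = 28 (n_2 = 5)
R_3 = 25 (n_3 = 3)
R_4 = 39 (n_4 = 3)
Step 3: H = 12/(N(N+1)) * sum(R_i^2/n_i) - 3(N+1)
     = 12/(14*15) * (13^2/3 + 28^2/5 + 25^2/3 + 39^2/3) - 3*15
     = 0.057143 * 928.467 - 45
     = 8.055238.
Step 4: Ties present; correction factor C = 1 - 18/(14^3 - 14) = 0.993407. Corrected H = 8.055238 / 0.993407 = 8.108702.
Step 5: Under H0, H ~ chi^2(3); p-value = 0.043818.
Step 6: alpha = 0.1. reject H0.

H = 8.1087, df = 3, p = 0.043818, reject H0.


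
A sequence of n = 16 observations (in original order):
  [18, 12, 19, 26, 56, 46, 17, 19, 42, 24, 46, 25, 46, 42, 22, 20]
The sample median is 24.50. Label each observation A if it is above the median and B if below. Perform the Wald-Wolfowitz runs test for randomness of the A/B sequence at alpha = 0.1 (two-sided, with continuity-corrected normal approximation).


Step 1: Compute median = 24.50; label A = above, B = below.
Labels in order: BBBAAABBABAAAABB  (n_A = 8, n_B = 8)
Step 2: Count runs R = 7.
Step 3: Under H0 (random ordering), E[R] = 2*n_A*n_B/(n_A+n_B) + 1 = 2*8*8/16 + 1 = 9.0000.
        Var[R] = 2*n_A*n_B*(2*n_A*n_B - n_A - n_B) / ((n_A+n_B)^2 * (n_A+n_B-1)) = 14336/3840 = 3.7333.
        SD[R] = 1.9322.
Step 4: Continuity-corrected z = (R + 0.5 - E[R]) / SD[R] = (7 + 0.5 - 9.0000) / 1.9322 = -0.7763.
Step 5: Two-sided p-value via normal approximation = 2*(1 - Phi(|z|)) = 0.437558.
Step 6: alpha = 0.1. fail to reject H0.

R = 7, z = -0.7763, p = 0.437558, fail to reject H0.


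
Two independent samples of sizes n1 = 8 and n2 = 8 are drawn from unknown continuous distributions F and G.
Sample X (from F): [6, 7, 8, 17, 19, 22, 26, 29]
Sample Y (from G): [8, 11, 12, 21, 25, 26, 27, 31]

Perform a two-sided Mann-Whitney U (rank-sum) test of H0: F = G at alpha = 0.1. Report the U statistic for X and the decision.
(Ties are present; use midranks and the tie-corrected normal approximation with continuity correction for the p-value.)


Step 1: Combine and sort all 16 observations; assign midranks.
sorted (value, group): (6,X), (7,X), (8,X), (8,Y), (11,Y), (12,Y), (17,X), (19,X), (21,Y), (22,X), (25,Y), (26,X), (26,Y), (27,Y), (29,X), (31,Y)
ranks: 6->1, 7->2, 8->3.5, 8->3.5, 11->5, 12->6, 17->7, 19->8, 21->9, 22->10, 25->11, 26->12.5, 26->12.5, 27->14, 29->15, 31->16
Step 2: Rank sum for X: R1 = 1 + 2 + 3.5 + 7 + 8 + 10 + 12.5 + 15 = 59.
Step 3: U_X = R1 - n1(n1+1)/2 = 59 - 8*9/2 = 59 - 36 = 23.
       U_Y = n1*n2 - U_X = 64 - 23 = 41.
Step 4: Ties are present, so use the tie-corrected normal approximation (with continuity correction) for the p-value.
Step 5: p-value = 0.371325; compare to alpha = 0.1. fail to reject H0.

U_X = 23, p = 0.371325, fail to reject H0 at alpha = 0.1.


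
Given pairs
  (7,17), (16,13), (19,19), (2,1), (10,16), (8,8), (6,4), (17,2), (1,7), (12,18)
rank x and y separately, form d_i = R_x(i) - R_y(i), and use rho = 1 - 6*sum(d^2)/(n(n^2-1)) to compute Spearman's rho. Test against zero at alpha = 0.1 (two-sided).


Step 1: Rank x and y separately (midranks; no ties here).
rank(x): 7->4, 16->8, 19->10, 2->2, 10->6, 8->5, 6->3, 17->9, 1->1, 12->7
rank(y): 17->8, 13->6, 19->10, 1->1, 16->7, 8->5, 4->3, 2->2, 7->4, 18->9
Step 2: d_i = R_x(i) - R_y(i); compute d_i^2.
  (4-8)^2=16, (8-6)^2=4, (10-10)^2=0, (2-1)^2=1, (6-7)^2=1, (5-5)^2=0, (3-3)^2=0, (9-2)^2=49, (1-4)^2=9, (7-9)^2=4
sum(d^2) = 84.
Step 3: rho = 1 - 6*84 / (10*(10^2 - 1)) = 1 - 504/990 = 0.490909.
Step 4: Under H0, t = rho * sqrt((n-2)/(1-rho^2)) = 1.5938 ~ t(8).
Step 5: Two-sided p-value from the t-distribution with 8 df = 0.149656.
Step 6: alpha = 0.1. fail to reject H0.

rho = 0.4909, p = 0.149656, fail to reject H0 at alpha = 0.1.


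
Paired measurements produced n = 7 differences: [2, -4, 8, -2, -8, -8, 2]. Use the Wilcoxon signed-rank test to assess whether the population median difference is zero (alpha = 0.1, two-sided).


Step 1: Drop any zero differences (none here) and take |d_i|.
|d| = [2, 4, 8, 2, 8, 8, 2]
Step 2: Midrank |d_i| (ties get averaged ranks).
ranks: |2|->2, |4|->4, |8|->6, |2|->2, |8|->6, |8|->6, |2|->2
Step 3: Attach original signs; sum ranks with positive sign and with negative sign.
W+ = 2 + 6 + 2 = 10
W- = 4 + 2 + 6 + 6 = 18
(Check: W+ + W- = 28 should equal n(n+1)/2 = 28.)
Step 4: Test statistic W = min(W+, W-) = 10.
Step 5: Ties in |d|, so use the tie-corrected normal approximation.
        E[W] = n(n+1)/4 = 7*8/4 = 14.
        Tie groups: |d|=2 (t=3), |d|=8 (t=3); sum(t^3 - t) = 48.
        Var[W] = n(n+1)(2n+1)/24 - sum(t^3-t)/48 = 840/24 - 48/48 = 34.
        z = (W - E[W]) / sqrt(Var[W]) = (10 - 14) / 5.8310 = -0.6860.
        Two-sided p = 2*Phi(z) = 0.492717.
Step 6: alpha = 0.1. fail to reject H0.

W+ = 10, W- = 18, W = min = 10, p = 0.492717, fail to reject H0.


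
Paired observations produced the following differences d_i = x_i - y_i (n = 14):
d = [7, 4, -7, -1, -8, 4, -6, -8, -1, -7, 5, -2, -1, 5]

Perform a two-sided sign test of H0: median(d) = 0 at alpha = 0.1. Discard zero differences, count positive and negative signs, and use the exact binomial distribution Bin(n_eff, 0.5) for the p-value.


Step 1: Discard zero differences. Original n = 14; n_eff = number of nonzero differences = 14.
Nonzero differences (with sign): +7, +4, -7, -1, -8, +4, -6, -8, -1, -7, +5, -2, -1, +5
Step 2: Count signs: positive = 5, negative = 9.
Step 3: Under H0: P(positive) = 0.5, so the number of positives S ~ Bin(14, 0.5).
Step 4: Two-sided exact p-value = sum of Bin(14,0.5) probabilities at or below the observed probability = 0.423950.
Step 5: alpha = 0.1. fail to reject H0.

n_eff = 14, pos = 5, neg = 9, p = 0.423950, fail to reject H0.


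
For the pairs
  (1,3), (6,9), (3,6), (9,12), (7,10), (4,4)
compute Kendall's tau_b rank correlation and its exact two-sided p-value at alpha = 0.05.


Step 1: Enumerate the 15 unordered pairs (i,j) with i<j and classify each by sign(x_j-x_i) * sign(y_j-y_i).
  (1,2):dx=+5,dy=+6->C; (1,3):dx=+2,dy=+3->C; (1,4):dx=+8,dy=+9->C; (1,5):dx=+6,dy=+7->C
  (1,6):dx=+3,dy=+1->C; (2,3):dx=-3,dy=-3->C; (2,4):dx=+3,dy=+3->C; (2,5):dx=+1,dy=+1->C
  (2,6):dx=-2,dy=-5->C; (3,4):dx=+6,dy=+6->C; (3,5):dx=+4,dy=+4->C; (3,6):dx=+1,dy=-2->D
  (4,5):dx=-2,dy=-2->C; (4,6):dx=-5,dy=-8->C; (5,6):dx=-3,dy=-6->C
Step 2: C = 14, D = 1, total pairs = 15.
Step 3: tau = (C - D)/(n(n-1)/2) = (14 - 1)/15 = 0.866667.
Step 4: Exact two-sided p-value (enumerate n! = 720 permutations of y under H0): p = 0.016667.
Step 5: alpha = 0.05. reject H0.

tau_b = 0.8667 (C=14, D=1), p = 0.016667, reject H0.


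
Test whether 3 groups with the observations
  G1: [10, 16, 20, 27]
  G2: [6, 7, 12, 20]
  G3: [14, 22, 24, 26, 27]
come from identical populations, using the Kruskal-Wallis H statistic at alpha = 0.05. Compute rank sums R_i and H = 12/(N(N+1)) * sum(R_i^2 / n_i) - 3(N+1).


Step 1: Combine all N = 13 observations and assign midranks.
sorted (value, group, rank): (6,G2,1), (7,G2,2), (10,G1,3), (12,G2,4), (14,G3,5), (16,G1,6), (20,G1,7.5), (20,G2,7.5), (22,G3,9), (24,G3,10), (26,G3,11), (27,G1,12.5), (27,G3,12.5)
Step 2: Sum ranks within each group.
R_1 = 29 (n_1 = 4)
R_2 = 14.5 (n_2 = 4)
R_3 = 47.5 (n_3 = 5)
Step 3: H = 12/(N(N+1)) * sum(R_i^2/n_i) - 3(N+1)
     = 12/(13*14) * (29^2/4 + 14.5^2/4 + 47.5^2/5) - 3*14
     = 0.065934 * 714.062 - 42
     = 5.081044.
Step 4: Ties present; correction factor C = 1 - 12/(13^3 - 13) = 0.994505. Corrected H = 5.081044 / 0.994505 = 5.109116.
Step 5: Under H0, H ~ chi^2(2); p-value = 0.077727.
Step 6: alpha = 0.05. fail to reject H0.

H = 5.1091, df = 2, p = 0.077727, fail to reject H0.


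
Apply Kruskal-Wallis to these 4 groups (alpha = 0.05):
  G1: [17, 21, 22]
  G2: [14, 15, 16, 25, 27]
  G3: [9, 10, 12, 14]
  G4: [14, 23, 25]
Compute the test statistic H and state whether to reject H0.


Step 1: Combine all N = 15 observations and assign midranks.
sorted (value, group, rank): (9,G3,1), (10,G3,2), (12,G3,3), (14,G2,5), (14,G3,5), (14,G4,5), (15,G2,7), (16,G2,8), (17,G1,9), (21,G1,10), (22,G1,11), (23,G4,12), (25,G2,13.5), (25,G4,13.5), (27,G2,15)
Step 2: Sum ranks within each group.
R_1 = 30 (n_1 = 3)
R_2 = 48.5 (n_2 = 5)
R_3 = 11 (n_3 = 4)
R_4 = 30.5 (n_4 = 3)
Step 3: H = 12/(N(N+1)) * sum(R_i^2/n_i) - 3(N+1)
     = 12/(15*16) * (30^2/3 + 48.5^2/5 + 11^2/4 + 30.5^2/3) - 3*16
     = 0.050000 * 1110.78 - 48
     = 7.539167.
Step 4: Ties present; correction factor C = 1 - 30/(15^3 - 15) = 0.991071. Corrected H = 7.539167 / 0.991071 = 7.607087.
Step 5: Under H0, H ~ chi^2(3); p-value = 0.054870.
Step 6: alpha = 0.05. fail to reject H0.

H = 7.6071, df = 3, p = 0.054870, fail to reject H0.


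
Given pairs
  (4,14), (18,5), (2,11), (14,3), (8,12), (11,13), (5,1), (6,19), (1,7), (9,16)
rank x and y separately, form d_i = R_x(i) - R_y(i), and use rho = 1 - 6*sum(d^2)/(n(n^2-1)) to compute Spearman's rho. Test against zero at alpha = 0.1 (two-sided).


Step 1: Rank x and y separately (midranks; no ties here).
rank(x): 4->3, 18->10, 2->2, 14->9, 8->6, 11->8, 5->4, 6->5, 1->1, 9->7
rank(y): 14->8, 5->3, 11->5, 3->2, 12->6, 13->7, 1->1, 19->10, 7->4, 16->9
Step 2: d_i = R_x(i) - R_y(i); compute d_i^2.
  (3-8)^2=25, (10-3)^2=49, (2-5)^2=9, (9-2)^2=49, (6-6)^2=0, (8-7)^2=1, (4-1)^2=9, (5-10)^2=25, (1-4)^2=9, (7-9)^2=4
sum(d^2) = 180.
Step 3: rho = 1 - 6*180 / (10*(10^2 - 1)) = 1 - 1080/990 = -0.090909.
Step 4: Under H0, t = rho * sqrt((n-2)/(1-rho^2)) = -0.2582 ~ t(8).
Step 5: Two-sided p-value from the t-distribution with 8 df = 0.802772.
Step 6: alpha = 0.1. fail to reject H0.

rho = -0.0909, p = 0.802772, fail to reject H0 at alpha = 0.1.


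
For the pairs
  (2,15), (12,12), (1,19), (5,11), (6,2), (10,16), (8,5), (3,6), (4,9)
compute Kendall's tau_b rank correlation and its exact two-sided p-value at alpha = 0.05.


Step 1: Enumerate the 36 unordered pairs (i,j) with i<j and classify each by sign(x_j-x_i) * sign(y_j-y_i).
  (1,2):dx=+10,dy=-3->D; (1,3):dx=-1,dy=+4->D; (1,4):dx=+3,dy=-4->D; (1,5):dx=+4,dy=-13->D
  (1,6):dx=+8,dy=+1->C; (1,7):dx=+6,dy=-10->D; (1,8):dx=+1,dy=-9->D; (1,9):dx=+2,dy=-6->D
  (2,3):dx=-11,dy=+7->D; (2,4):dx=-7,dy=-1->C; (2,5):dx=-6,dy=-10->C; (2,6):dx=-2,dy=+4->D
  (2,7):dx=-4,dy=-7->C; (2,8):dx=-9,dy=-6->C; (2,9):dx=-8,dy=-3->C; (3,4):dx=+4,dy=-8->D
  (3,5):dx=+5,dy=-17->D; (3,6):dx=+9,dy=-3->D; (3,7):dx=+7,dy=-14->D; (3,8):dx=+2,dy=-13->D
  (3,9):dx=+3,dy=-10->D; (4,5):dx=+1,dy=-9->D; (4,6):dx=+5,dy=+5->C; (4,7):dx=+3,dy=-6->D
  (4,8):dx=-2,dy=-5->C; (4,9):dx=-1,dy=-2->C; (5,6):dx=+4,dy=+14->C; (5,7):dx=+2,dy=+3->C
  (5,8):dx=-3,dy=+4->D; (5,9):dx=-2,dy=+7->D; (6,7):dx=-2,dy=-11->C; (6,8):dx=-7,dy=-10->C
  (6,9):dx=-6,dy=-7->C; (7,8):dx=-5,dy=+1->D; (7,9):dx=-4,dy=+4->D; (8,9):dx=+1,dy=+3->C
Step 2: C = 15, D = 21, total pairs = 36.
Step 3: tau = (C - D)/(n(n-1)/2) = (15 - 21)/36 = -0.166667.
Step 4: Exact two-sided p-value (enumerate n! = 362880 permutations of y under H0): p = 0.612202.
Step 5: alpha = 0.05. fail to reject H0.

tau_b = -0.1667 (C=15, D=21), p = 0.612202, fail to reject H0.


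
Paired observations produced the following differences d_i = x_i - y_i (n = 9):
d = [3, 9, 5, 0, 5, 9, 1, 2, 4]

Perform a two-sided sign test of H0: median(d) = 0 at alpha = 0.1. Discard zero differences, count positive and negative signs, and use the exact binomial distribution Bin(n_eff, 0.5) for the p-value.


Step 1: Discard zero differences. Original n = 9; n_eff = number of nonzero differences = 8.
Nonzero differences (with sign): +3, +9, +5, +5, +9, +1, +2, +4
Step 2: Count signs: positive = 8, negative = 0.
Step 3: Under H0: P(positive) = 0.5, so the number of positives S ~ Bin(8, 0.5).
Step 4: Two-sided exact p-value = sum of Bin(8,0.5) probabilities at or below the observed probability = 0.007812.
Step 5: alpha = 0.1. reject H0.

n_eff = 8, pos = 8, neg = 0, p = 0.007812, reject H0.


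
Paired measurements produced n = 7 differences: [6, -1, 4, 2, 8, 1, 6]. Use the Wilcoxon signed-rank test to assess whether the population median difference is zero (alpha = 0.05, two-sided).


Step 1: Drop any zero differences (none here) and take |d_i|.
|d| = [6, 1, 4, 2, 8, 1, 6]
Step 2: Midrank |d_i| (ties get averaged ranks).
ranks: |6|->5.5, |1|->1.5, |4|->4, |2|->3, |8|->7, |1|->1.5, |6|->5.5
Step 3: Attach original signs; sum ranks with positive sign and with negative sign.
W+ = 5.5 + 4 + 3 + 7 + 1.5 + 5.5 = 26.5
W- = 1.5 = 1.5
(Check: W+ + W- = 28 should equal n(n+1)/2 = 28.)
Step 4: Test statistic W = min(W+, W-) = 1.5.
Step 5: Ties in |d|, so use the tie-corrected normal approximation.
        E[W] = n(n+1)/4 = 7*8/4 = 14.
        Tie groups: |d|=1 (t=2), |d|=6 (t=2); sum(t^3 - t) = 12.
        Var[W] = n(n+1)(2n+1)/24 - sum(t^3-t)/48 = 840/24 - 12/48 = 34.75.
        z = (W - E[W]) / sqrt(Var[W]) = (1.5 - 14) / 5.8949 = -2.1205.
        Two-sided p = 2*Phi(z) = 0.033966.
Step 6: alpha = 0.05. reject H0.

W+ = 26.5, W- = 1.5, W = min = 1.5, p = 0.033966, reject H0.
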